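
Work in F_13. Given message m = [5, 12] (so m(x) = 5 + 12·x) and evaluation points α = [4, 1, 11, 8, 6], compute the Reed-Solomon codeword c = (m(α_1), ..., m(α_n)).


c = [1, 4, 7, 10, 12]

Message polynomial: m(x) = 5 + 12·x (mod 13).
For each evaluation point α_i, compute m(α_i) mod 13:
  α_1 = 4: Horner steps 12 → 1, so m(4) = 1.
  α_2 = 1: Horner steps 12 → 4, so m(1) = 4.
  α_3 = 11: Horner steps 12 → 7, so m(11) = 7.
  α_4 = 8: Horner steps 12 → 10, so m(8) = 10.
  α_5 = 6: Horner steps 12 → 12, so m(6) = 12.
Codeword c = [1, 4, 7, 10, 12] ∈ F_13^5.


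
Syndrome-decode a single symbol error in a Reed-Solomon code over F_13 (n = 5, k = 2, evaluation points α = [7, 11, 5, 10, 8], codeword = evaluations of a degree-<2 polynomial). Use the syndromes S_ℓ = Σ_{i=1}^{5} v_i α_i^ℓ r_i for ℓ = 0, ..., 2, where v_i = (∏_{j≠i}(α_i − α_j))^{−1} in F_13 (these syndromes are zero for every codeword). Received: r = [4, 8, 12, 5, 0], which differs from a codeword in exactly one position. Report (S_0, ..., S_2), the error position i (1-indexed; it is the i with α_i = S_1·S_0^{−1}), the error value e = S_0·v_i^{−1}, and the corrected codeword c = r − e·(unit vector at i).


S = (1, 11, 4), error at position 2, error magnitude e = 7, c = [4, 1, 12, 5, 0].

Step 1: column multipliers v_i = (∏_{j≠i}(α_i − α_j))^{−1} mod 13.
  i = 1 (α = 7): (7−11)(7−5)(7−10)(7−8) = (−4)·2·(−3)·(−1) = −24 ≡ 2, so v_1 = 2^{−1} = 7 (mod 13).
  i = 2 (α = 11): (11−7)(11−5)(11−10)(11−8) = 4·6·1·3 = 72 ≡ 7, so v_2 = 7^{−1} = 2 (mod 13).
  i = 3 (α = 5): (5−7)(5−11)(5−10)(5−8) = (−2)·(−6)·(−5)·(−3) = 180 ≡ 11, so v_3 = 11^{−1} = 6 (mod 13).
  i = 4 (α = 10): (10−7)(10−11)(10−5)(10−8) = 3·(−1)·5·2 = −30 ≡ 9, so v_4 = 9^{−1} = 3 (mod 13).
  i = 5 (α = 8): (8−7)(8−11)(8−5)(8−10) = 1·(−3)·3·(−2) = 18 ≡ 5, so v_5 = 5^{−1} = 8 (mod 13).
  v = [7, 2, 6, 3, 8].
Step 2: syndromes of r = [4, 8, 12, 5, 0] (all sums mod 13).
  S_0 = Σ v_i r_i = 7·4 + 2·8 + 6·12 + 3·5 + 8·0 = 131 ≡ 1.
  S_1 = Σ v_i α_i r_i = 7·7·4 + 2·11·8 + 6·5·12 + 3·10·5 + 8·8·0 = 882 ≡ 11.
  α_i^2 mod 13 = [10, 4, 12, 9, 12].
  S_2 = Σ v_i α_i^2 r_i = 7·10·4 + 2·4·8 + 6·12·12 + 3·9·5 + 8·12·0 = 1343 ≡ 4.
  S = (1, 11, 4) ≠ 0, so r is not a codeword (an error is present).
Step 3: locate the error. For a single error e at position i, S_ℓ = v_i·e·α_i^ℓ, so α_err = S_1/S_0.
  S_0^{−1} = 1^{−1} = 1 (mod 13), so α_err = 11·1 = 11 ≡ 11 = α_2. Error position i = 2.
  Consistency check: S_2/S_1 = 4·6 = 24 ≡ 11 = α_err ✓ (single-error assumption holds).
Step 4: error magnitude e = S_0/v_2 = S_0·∏_{j≠2}(α_2 − α_j) = 1·7 = 7 ≡ 7 (mod 13).
Step 5: correct position 2: c_2 = r_2 − e = 8 − 7 ≡ 1 (mod 13). Hence c = [4, 1, 12, 5, 0].
  Check: interpolating c through the α_i gives m(x) = 6 + 9·x (degree < 2) with m(α_i) = c_i for every i, so c is indeed a codeword.


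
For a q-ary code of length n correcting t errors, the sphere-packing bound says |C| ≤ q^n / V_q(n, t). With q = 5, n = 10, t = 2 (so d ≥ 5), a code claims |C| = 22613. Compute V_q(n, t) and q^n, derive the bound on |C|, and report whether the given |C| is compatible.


V_q(n, t) = 761, q^n = 9765625, Hamming bound = 12832, |C| = 22613 > bound (violated).

Step 1: Compute V_q(n, t) = Σ_{j=0}^2 C(n, j) (q−1)^j.
  j = 0: C(10,0)·(4)^0 = 1·1 = 1.
  j = 1: C(10,1)·(4)^1 = 10·4 = 40.
  j = 2: C(10,2)·(4)^2 = 45·16 = 720.
  V_q(n, t) = 1 + 40 + 720 = 761.
Step 2: q^n = 5^10 = 9765625.
Step 3: Hamming bound ⌊q^n / V_q(n,t)⌋ = ⌊9765625/761⌋ = 12832.
Step 4: Compare |C| = 22613 to 12832: violated.
The claimed |C| lies above the Hamming bound, so no 5-ary code of length 10 with d ≥ 5 can have 22613 codewords.


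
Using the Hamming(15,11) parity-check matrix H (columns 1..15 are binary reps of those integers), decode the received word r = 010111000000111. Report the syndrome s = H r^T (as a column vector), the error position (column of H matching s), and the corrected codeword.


s = (1, 0, 0, 1)^T, error position = 9, corrected codeword c = 010111001000111

Compute s = H r^T mod 2 one row at a time:
  s_1 = 0 + 0 + 0 + 0 + 0 + 1 + 1 + 1 = 3 ≡ 1 (mod 2).
  s_2 = 1 + 1 + 1 + 0 + 0 + 1 + 1 + 1 = 6 ≡ 0 (mod 2).
  s_3 = 1 + 0 + 1 + 0 + 0 + 0 + 1 + 1 = 4 ≡ 0 (mod 2).
  s_4 = 0 + 0 + 1 + 0 + 0 + 0 + 1 + 1 = 3 ≡ 1 (mod 2).
s = (1, 0, 0, 1)^T — this equals column 9 of H (binary 1001), so error is at position 9.
Correct: flip bit 9 of r = 010111000000111 to get c = 010111001000111.


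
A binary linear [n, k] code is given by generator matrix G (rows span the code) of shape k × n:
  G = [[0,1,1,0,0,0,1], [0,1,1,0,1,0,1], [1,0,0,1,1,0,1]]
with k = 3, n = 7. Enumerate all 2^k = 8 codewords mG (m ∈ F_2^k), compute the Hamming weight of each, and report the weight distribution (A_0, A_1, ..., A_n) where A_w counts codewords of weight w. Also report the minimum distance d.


Weight distribution: A_0 = 1, A_1 = 1, A_3 = 2, A_4 = 3, A_5 = 1. Minimum distance d = 1.

Enumerate all 2^3 = 8 messages m ∈ F_2^3.
For each, compute codeword c = mG in F_2^7, then tally its weight.
  m = 000 → c = 0000000, weight = 0.
  m = 100 → c = 0110001, weight = 3.
  m = 010 → c = 0110101, weight = 4.
  m = 110 → c = 0000100, weight = 1.
  m = 001 → c = 1001101, weight = 4.
  m = 101 → c = 1111100, weight = 5.
  m = 011 → c = 1111000, weight = 4.
  m = 111 → c = 1001001, weight = 3.
Tally weights:
  weight 0: 1 codewords.
  weight 1: 1 codewords.
  weight 3: 2 codewords.
  weight 4: 3 codewords.
  weight 5: 1 codewords.
Minimum distance d = smallest w > 0 with A_w > 0 = 1.
Sanity: Σ A_w = 8 = 2^3 = 8 ✓.


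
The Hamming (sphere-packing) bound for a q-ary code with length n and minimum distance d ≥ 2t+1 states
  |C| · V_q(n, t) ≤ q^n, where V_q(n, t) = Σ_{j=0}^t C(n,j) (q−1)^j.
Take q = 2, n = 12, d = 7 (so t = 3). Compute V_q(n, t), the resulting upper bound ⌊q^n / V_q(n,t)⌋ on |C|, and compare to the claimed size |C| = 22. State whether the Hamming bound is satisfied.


V_q(n, t) = 299, q^n = 4096, Hamming bound = 13, |C| = 22 > bound (violated).

Step 1: Compute V_q(n, t) = Σ_{j=0}^3 C(n, j) (q−1)^j.
  j = 0: C(12,0)·(1)^0 = 1·1 = 1.
  j = 1: C(12,1)·(1)^1 = 12·1 = 12.
  j = 2: C(12,2)·(1)^2 = 66·1 = 66.
  j = 3: C(12,3)·(1)^3 = 220·1 = 220.
  V_q(n, t) = 1 + 12 + 66 + 220 = 299.
Step 2: q^n = 2^12 = 4096.
Step 3: Hamming bound ⌊q^n / V_q(n,t)⌋ = ⌊4096/299⌋ = 13.
Step 4: Compare |C| = 22 to 13: violated.
The claimed |C| lies above the Hamming bound, so no 2-ary code of length 12 with d ≥ 7 can have 22 codewords.


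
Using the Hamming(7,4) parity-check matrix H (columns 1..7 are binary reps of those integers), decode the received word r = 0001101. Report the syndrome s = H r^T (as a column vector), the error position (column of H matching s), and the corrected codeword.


s = (1, 1, 0)^T, error position = 6, corrected codeword c = 0001111

Compute s = H r^T mod 2 one row at a time:
  s_1 = 1 + 1 + 0 + 1 = 3 ≡ 1 (mod 2).
  s_2 = 0 + 0 + 0 + 1 = 1 ≡ 1 (mod 2).
  s_3 = 0 + 0 + 1 + 1 = 2 ≡ 0 (mod 2).
s = (1, 1, 0)^T — this equals column 6 of H (binary 110), so error is at position 6.
Correct: flip bit 6 of r = 0001101 to get c = 0001111.


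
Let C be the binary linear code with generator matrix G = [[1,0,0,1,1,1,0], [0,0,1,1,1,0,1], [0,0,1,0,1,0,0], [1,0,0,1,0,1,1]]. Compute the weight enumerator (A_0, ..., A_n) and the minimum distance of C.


Weight distribution: A_0 = 1, A_2 = 7, A_4 = 7, A_6 = 1. Minimum distance d = 2.

Enumerate all 2^4 = 16 messages m ∈ F_2^4.
For each, compute codeword c = mG in F_2^7, then tally its weight.
  m = 0000 → c = 0000000, weight = 0.
  m = 1000 → c = 1001110, weight = 4.
  m = 0100 → c = 0011101, weight = 4.
  m = 1100 → c = 1010011, weight = 4.
  m = 0010 → c = 0010100, weight = 2.
  m = 1010 → c = 1011010, weight = 4.
  m = 0110 → c = 0001001, weight = 2.
  m = 1110 → c = 1000111, weight = 4.
  m = 0001 → c = 1001011, weight = 4.
  m = 1001 → c = 0000101, weight = 2.
  m = 0101 → c = 1010110, weight = 4.
  m = 1101 → c = 0011000, weight = 2.
  m = 0011 → c = 1011111, weight = 6.
  m = 1011 → c = 0010001, weight = 2.
  m = 0111 → c = 1000010, weight = 2.
  m = 1111 → c = 0001100, weight = 2.
Tally weights:
  weight 0: 1 codewords.
  weight 2: 7 codewords.
  weight 4: 7 codewords.
  weight 6: 1 codewords.
Minimum distance d = smallest w > 0 with A_w > 0 = 2.
Sanity: Σ A_w = 16 = 2^4 = 16 ✓.


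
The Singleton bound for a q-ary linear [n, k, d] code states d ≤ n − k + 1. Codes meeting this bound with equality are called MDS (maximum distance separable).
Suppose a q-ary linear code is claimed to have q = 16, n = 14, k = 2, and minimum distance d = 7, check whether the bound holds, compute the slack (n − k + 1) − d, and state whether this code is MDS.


Singleton RHS = n − k + 1 = 13, slack = 6, bound satisfied, not MDS.

Singleton bound: d ≤ n − k + 1.
Here n = 14, k = 2, so n − k + 1 = 13.
Given d = 7, check d ≤ 13: YES.
Slack = (n − k + 1) − d = 6.
The code is NOT MDS (slack = 6 > 0).
Description: the claimed parameters are [14, 2, 7]_16; such a code would be non-MDS.


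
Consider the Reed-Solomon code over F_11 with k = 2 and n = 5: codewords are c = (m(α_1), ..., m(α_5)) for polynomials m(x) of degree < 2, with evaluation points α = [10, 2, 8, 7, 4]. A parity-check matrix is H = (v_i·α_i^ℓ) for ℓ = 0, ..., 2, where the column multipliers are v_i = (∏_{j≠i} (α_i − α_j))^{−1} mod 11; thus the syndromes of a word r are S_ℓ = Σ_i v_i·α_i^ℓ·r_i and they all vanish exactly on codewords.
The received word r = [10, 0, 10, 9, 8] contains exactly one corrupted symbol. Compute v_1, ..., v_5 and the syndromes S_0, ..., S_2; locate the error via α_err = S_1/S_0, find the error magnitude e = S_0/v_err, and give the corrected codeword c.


S = (9, 6, 4), error at position 3, error magnitude e = 8, c = [10, 0, 2, 9, 8].

Step 1: column multipliers v_i = (∏_{j≠i}(α_i − α_j))^{−1} mod 11.
  i = 1 (α = 10): (10−2)(10−8)(10−7)(10−4) = 8·2·3·6 = 288 ≡ 2, so v_1 = 2^{−1} = 6 (mod 11).
  i = 2 (α = 2): (2−10)(2−8)(2−7)(2−4) = (−8)·(−6)·(−5)·(−2) = 480 ≡ 7, so v_2 = 7^{−1} = 8 (mod 11).
  i = 3 (α = 8): (8−10)(8−2)(8−7)(8−4) = (−2)·6·1·4 = −48 ≡ 7, so v_3 = 7^{−1} = 8 (mod 11).
  i = 4 (α = 7): (7−10)(7−2)(7−8)(7−4) = (−3)·5·(−1)·3 = 45 ≡ 1, so v_4 = 1^{−1} = 1 (mod 11).
  i = 5 (α = 4): (4−10)(4−2)(4−8)(4−7) = (−6)·2·(−4)·(−3) = −144 ≡ 10, so v_5 = 10^{−1} = 10 (mod 11).
  v = [6, 8, 8, 1, 10].
Step 2: syndromes of r = [10, 0, 10, 9, 8] (all sums mod 11).
  S_0 = Σ v_i r_i = 6·10 + 8·0 + 8·10 + 1·9 + 10·8 = 229 ≡ 9.
  S_1 = Σ v_i α_i r_i = 6·10·10 + 8·2·0 + 8·8·10 + 1·7·9 + 10·4·8 = 1623 ≡ 6.
  α_i^2 mod 11 = [1, 4, 9, 5, 5].
  S_2 = Σ v_i α_i^2 r_i = 6·1·10 + 8·4·0 + 8·9·10 + 1·5·9 + 10·5·8 = 1225 ≡ 4.
  S = (9, 6, 4) ≠ 0, so r is not a codeword (an error is present).
Step 3: locate the error. For a single error e at position i, S_ℓ = v_i·e·α_i^ℓ, so α_err = S_1/S_0.
  S_0^{−1} = 9^{−1} = 5 (mod 11), so α_err = 6·5 = 30 ≡ 8 = α_3. Error position i = 3.
  Consistency check: S_2/S_1 = 4·2 = 8 ≡ 8 = α_err ✓ (single-error assumption holds).
Step 4: error magnitude e = S_0/v_3 = S_0·∏_{j≠3}(α_3 − α_j) = 9·7 = 63 ≡ 8 (mod 11).
Step 5: correct position 3: c_3 = r_3 − e = 10 − 8 ≡ 2 (mod 11). Hence c = [10, 0, 2, 9, 8].
  Check: interpolating c through the α_i gives m(x) = 3 + 4·x (degree < 2) with m(α_i) = c_i for every i, so c is indeed a codeword.


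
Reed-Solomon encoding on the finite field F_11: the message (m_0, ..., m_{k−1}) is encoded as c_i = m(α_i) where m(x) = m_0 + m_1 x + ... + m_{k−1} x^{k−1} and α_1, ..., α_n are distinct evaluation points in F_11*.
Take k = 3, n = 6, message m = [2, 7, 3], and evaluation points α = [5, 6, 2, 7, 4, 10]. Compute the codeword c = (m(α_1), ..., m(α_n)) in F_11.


c = [2, 9, 6, 0, 1, 9]

Message polynomial: m(x) = 2 + 7·x + 3·x^2 (mod 11).
For each evaluation point α_i, compute m(α_i) mod 11:
  α_1 = 5: Horner steps 3 → 0 → 2, so m(5) = 2.
  α_2 = 6: Horner steps 3 → 3 → 9, so m(6) = 9.
  α_3 = 2: Horner steps 3 → 2 → 6, so m(2) = 6.
  α_4 = 7: Horner steps 3 → 6 → 0, so m(7) = 0.
  α_5 = 4: Horner steps 3 → 8 → 1, so m(4) = 1.
  α_6 = 10: Horner steps 3 → 4 → 9, so m(10) = 9.
Codeword c = [2, 9, 6, 0, 1, 9] ∈ F_11^6.


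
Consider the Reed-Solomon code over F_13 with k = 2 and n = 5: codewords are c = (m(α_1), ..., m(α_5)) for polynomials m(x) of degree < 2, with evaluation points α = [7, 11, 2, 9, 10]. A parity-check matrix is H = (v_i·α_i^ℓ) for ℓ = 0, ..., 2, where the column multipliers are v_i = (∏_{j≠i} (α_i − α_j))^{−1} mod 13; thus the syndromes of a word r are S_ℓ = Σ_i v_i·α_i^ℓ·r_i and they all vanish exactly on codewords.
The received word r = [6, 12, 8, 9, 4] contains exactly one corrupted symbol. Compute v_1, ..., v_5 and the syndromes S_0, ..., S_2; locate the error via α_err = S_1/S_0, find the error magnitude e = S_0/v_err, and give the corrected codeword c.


S = (5, 10, 7), error at position 3, error magnitude e = 3, c = [6, 12, 5, 9, 4].

Step 1: column multipliers v_i = (∏_{j≠i}(α_i − α_j))^{−1} mod 13.
  i = 1 (α = 7): (7−11)(7−2)(7−9)(7−10) = (−4)·5·(−2)·(−3) = −120 ≡ 10, so v_1 = 10^{−1} = 4 (mod 13).
  i = 2 (α = 11): (11−7)(11−2)(11−9)(11−10) = 4·9·2·1 = 72 ≡ 7, so v_2 = 7^{−1} = 2 (mod 13).
  i = 3 (α = 2): (2−7)(2−11)(2−9)(2−10) = (−5)·(−9)·(−7)·(−8) = 2520 ≡ 11, so v_3 = 11^{−1} = 6 (mod 13).
  i = 4 (α = 9): (9−7)(9−11)(9−2)(9−10) = 2·(−2)·7·(−1) = 28 ≡ 2, so v_4 = 2^{−1} = 7 (mod 13).
  i = 5 (α = 10): (10−7)(10−11)(10−2)(10−9) = 3·(−1)·8·1 = −24 ≡ 2, so v_5 = 2^{−1} = 7 (mod 13).
  v = [4, 2, 6, 7, 7].
Step 2: syndromes of r = [6, 12, 8, 9, 4] (all sums mod 13).
  S_0 = Σ v_i r_i = 4·6 + 2·12 + 6·8 + 7·9 + 7·4 = 187 ≡ 5.
  S_1 = Σ v_i α_i r_i = 4·7·6 + 2·11·12 + 6·2·8 + 7·9·9 + 7·10·4 = 1375 ≡ 10.
  α_i^2 mod 13 = [10, 4, 4, 3, 9].
  S_2 = Σ v_i α_i^2 r_i = 4·10·6 + 2·4·12 + 6·4·8 + 7·3·9 + 7·9·4 = 969 ≡ 7.
  S = (5, 10, 7) ≠ 0, so r is not a codeword (an error is present).
Step 3: locate the error. For a single error e at position i, S_ℓ = v_i·e·α_i^ℓ, so α_err = S_1/S_0.
  S_0^{−1} = 5^{−1} = 8 (mod 13), so α_err = 10·8 = 80 ≡ 2 = α_3. Error position i = 3.
  Consistency check: S_2/S_1 = 7·4 = 28 ≡ 2 = α_err ✓ (single-error assumption holds).
Step 4: error magnitude e = S_0/v_3 = S_0·∏_{j≠3}(α_3 − α_j) = 5·11 = 55 ≡ 3 (mod 13).
Step 5: correct position 3: c_3 = r_3 − e = 8 − 3 ≡ 5 (mod 13). Hence c = [6, 12, 5, 9, 4].
  Check: interpolating c through the α_i gives m(x) = 2 + 8·x (degree < 2) with m(α_i) = c_i for every i, so c is indeed a codeword.


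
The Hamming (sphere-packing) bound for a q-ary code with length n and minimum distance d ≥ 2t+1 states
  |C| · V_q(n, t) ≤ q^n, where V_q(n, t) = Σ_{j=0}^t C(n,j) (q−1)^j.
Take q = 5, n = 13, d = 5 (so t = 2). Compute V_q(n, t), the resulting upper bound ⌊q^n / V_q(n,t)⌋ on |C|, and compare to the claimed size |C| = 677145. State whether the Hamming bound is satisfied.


V_q(n, t) = 1301, q^n = 1220703125, Hamming bound = 938280, |C| = 677145 ≤ bound (satisfied).

Step 1: Compute V_q(n, t) = Σ_{j=0}^2 C(n, j) (q−1)^j.
  j = 0: C(13,0)·(4)^0 = 1·1 = 1.
  j = 1: C(13,1)·(4)^1 = 13·4 = 52.
  j = 2: C(13,2)·(4)^2 = 78·16 = 1248.
  V_q(n, t) = 1 + 52 + 1248 = 1301.
Step 2: q^n = 5^13 = 1220703125.
Step 3: Hamming bound ⌊q^n / V_q(n,t)⌋ = ⌊1220703125/1301⌋ = 938280.
Step 4: Compare |C| = 677145 to 938280: satisfied.
The claimed |C| lies below the Hamming bound.


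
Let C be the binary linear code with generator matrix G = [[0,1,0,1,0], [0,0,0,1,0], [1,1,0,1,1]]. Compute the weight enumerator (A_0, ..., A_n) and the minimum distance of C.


Weight distribution: A_0 = 1, A_1 = 2, A_2 = 2, A_3 = 2, A_4 = 1. Minimum distance d = 1.

Enumerate all 2^3 = 8 messages m ∈ F_2^3.
For each, compute codeword c = mG in F_2^5, then tally its weight.
  m = 000 → c = 00000, weight = 0.
  m = 100 → c = 01010, weight = 2.
  m = 010 → c = 00010, weight = 1.
  m = 110 → c = 01000, weight = 1.
  m = 001 → c = 11011, weight = 4.
  m = 101 → c = 10001, weight = 2.
  m = 011 → c = 11001, weight = 3.
  m = 111 → c = 10011, weight = 3.
Tally weights:
  weight 0: 1 codewords.
  weight 1: 2 codewords.
  weight 2: 2 codewords.
  weight 3: 2 codewords.
  weight 4: 1 codewords.
Minimum distance d = smallest w > 0 with A_w > 0 = 1.
Sanity: Σ A_w = 8 = 2^3 = 8 ✓.


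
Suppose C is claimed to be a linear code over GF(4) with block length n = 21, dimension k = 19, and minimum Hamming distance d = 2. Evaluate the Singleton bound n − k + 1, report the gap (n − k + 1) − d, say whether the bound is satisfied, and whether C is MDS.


Singleton RHS = n − k + 1 = 3, slack = 1, bound satisfied, not MDS.

Singleton bound: d ≤ n − k + 1.
Here n = 21, k = 19, so n − k + 1 = 3.
Given d = 2, check d ≤ 3: YES.
Slack = (n − k + 1) − d = 1.
The code is NOT MDS (slack = 1 > 0).
Description: the claimed parameters are [21, 19, 2]_4; such a code would be non-MDS.


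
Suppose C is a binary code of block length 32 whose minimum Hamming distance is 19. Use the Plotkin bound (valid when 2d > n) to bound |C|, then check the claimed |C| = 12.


Plotkin bound M ≤ 6; given |C| = 12 > bound (violated).

Check applicability: 2d = 38, n = 32.
2d − n = 6 > 0, so Plotkin applies.
Compute d/(2d−n) = 19/6 ≈ 3.1667.
⌊d/(2d−n)⌋ = 3.
Plotkin bound: M ≤ 2·3 = 6.
Given |C| = 12, check: VIOLATED.
This |C| is above the Plotkin bound, so no binary code with n = 32, d = 19 and 12 codewords exists.


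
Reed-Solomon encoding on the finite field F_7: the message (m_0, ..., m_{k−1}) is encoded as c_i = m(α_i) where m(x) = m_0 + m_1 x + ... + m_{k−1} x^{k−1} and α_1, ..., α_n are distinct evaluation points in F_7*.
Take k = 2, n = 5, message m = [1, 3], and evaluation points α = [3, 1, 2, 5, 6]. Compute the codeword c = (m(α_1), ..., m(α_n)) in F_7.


c = [3, 4, 0, 2, 5]

Message polynomial: m(x) = 1 + 3·x (mod 7).
For each evaluation point α_i, compute m(α_i) mod 7:
  α_1 = 3: Horner steps 3 → 3, so m(3) = 3.
  α_2 = 1: Horner steps 3 → 4, so m(1) = 4.
  α_3 = 2: Horner steps 3 → 0, so m(2) = 0.
  α_4 = 5: Horner steps 3 → 2, so m(5) = 2.
  α_5 = 6: Horner steps 3 → 5, so m(6) = 5.
Codeword c = [3, 4, 0, 2, 5] ∈ F_7^5.


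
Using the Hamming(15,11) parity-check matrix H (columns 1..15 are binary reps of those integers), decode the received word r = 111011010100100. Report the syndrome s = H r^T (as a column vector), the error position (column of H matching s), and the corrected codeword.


s = (1, 1, 0, 0)^T, error position = 12, corrected codeword c = 111011010101100

Compute s = H r^T mod 2 one row at a time:
  s_1 = 1 + 0 + 1 + 0 + 0 + 1 + 0 + 0 = 3 ≡ 1 (mod 2).
  s_2 = 0 + 1 + 1 + 0 + 0 + 1 + 0 + 0 = 3 ≡ 1 (mod 2).
  s_3 = 1 + 1 + 1 + 0 + 1 + 0 + 0 + 0 = 4 ≡ 0 (mod 2).
  s_4 = 1 + 1 + 1 + 0 + 0 + 0 + 1 + 0 = 4 ≡ 0 (mod 2).
s = (1, 1, 0, 0)^T — this equals column 12 of H (binary 1100), so error is at position 12.
Correct: flip bit 12 of r = 111011010100100 to get c = 111011010101100.


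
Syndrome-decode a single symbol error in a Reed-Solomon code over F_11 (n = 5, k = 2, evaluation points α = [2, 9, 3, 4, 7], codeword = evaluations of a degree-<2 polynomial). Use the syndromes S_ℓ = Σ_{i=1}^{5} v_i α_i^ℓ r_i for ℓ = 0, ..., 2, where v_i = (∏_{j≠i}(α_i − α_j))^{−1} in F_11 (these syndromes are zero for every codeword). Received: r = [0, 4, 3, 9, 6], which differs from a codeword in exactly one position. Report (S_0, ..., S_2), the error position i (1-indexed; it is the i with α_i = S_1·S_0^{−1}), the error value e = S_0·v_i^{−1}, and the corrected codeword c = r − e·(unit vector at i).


S = (9, 5, 4), error at position 3, error magnitude e = 4, c = [0, 4, 10, 9, 6].

Step 1: column multipliers v_i = (∏_{j≠i}(α_i − α_j))^{−1} mod 11.
  i = 1 (α = 2): (2−9)(2−3)(2−4)(2−7) = (−7)·(−1)·(−2)·(−5) = 70 ≡ 4, so v_1 = 4^{−1} = 3 (mod 11).
  i = 2 (α = 9): (9−2)(9−3)(9−4)(9−7) = 7·6·5·2 = 420 ≡ 2, so v_2 = 2^{−1} = 6 (mod 11).
  i = 3 (α = 3): (3−2)(3−9)(3−4)(3−7) = 1·(−6)·(−1)·(−4) = −24 ≡ 9, so v_3 = 9^{−1} = 5 (mod 11).
  i = 4 (α = 4): (4−2)(4−9)(4−3)(4−7) = 2·(−5)·1·(−3) = 30 ≡ 8, so v_4 = 8^{−1} = 7 (mod 11).
  i = 5 (α = 7): (7−2)(7−9)(7−3)(7−4) = 5·(−2)·4·3 = −120 ≡ 1, so v_5 = 1^{−1} = 1 (mod 11).
  v = [3, 6, 5, 7, 1].
Step 2: syndromes of r = [0, 4, 3, 9, 6] (all sums mod 11).
  S_0 = Σ v_i r_i = 3·0 + 6·4 + 5·3 + 7·9 + 1·6 = 108 ≡ 9.
  S_1 = Σ v_i α_i r_i = 3·2·0 + 6·9·4 + 5·3·3 + 7·4·9 + 1·7·6 = 555 ≡ 5.
  α_i^2 mod 11 = [4, 4, 9, 5, 5].
  S_2 = Σ v_i α_i^2 r_i = 3·4·0 + 6·4·4 + 5·9·3 + 7·5·9 + 1·5·6 = 576 ≡ 4.
  S = (9, 5, 4) ≠ 0, so r is not a codeword (an error is present).
Step 3: locate the error. For a single error e at position i, S_ℓ = v_i·e·α_i^ℓ, so α_err = S_1/S_0.
  S_0^{−1} = 9^{−1} = 5 (mod 11), so α_err = 5·5 = 25 ≡ 3 = α_3. Error position i = 3.
  Consistency check: S_2/S_1 = 4·9 = 36 ≡ 3 = α_err ✓ (single-error assumption holds).
Step 4: error magnitude e = S_0/v_3 = S_0·∏_{j≠3}(α_3 − α_j) = 9·9 = 81 ≡ 4 (mod 11).
Step 5: correct position 3: c_3 = r_3 − e = 3 − 4 ≡ 10 (mod 11). Hence c = [0, 4, 10, 9, 6].
  Check: interpolating c through the α_i gives m(x) = 2 + 10·x (degree < 2) with m(α_i) = c_i for every i, so c is indeed a codeword.


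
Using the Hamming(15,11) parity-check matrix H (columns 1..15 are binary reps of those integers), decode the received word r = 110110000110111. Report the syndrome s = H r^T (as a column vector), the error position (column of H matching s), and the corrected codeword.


s = (1, 1, 1, 1)^T, error position = 15, corrected codeword c = 110110000110110

Compute s = H r^T mod 2 one row at a time:
  s_1 = 0 + 0 + 1 + 1 + 0 + 1 + 1 + 1 = 5 ≡ 1 (mod 2).
  s_2 = 1 + 1 + 0 + 0 + 0 + 1 + 1 + 1 = 5 ≡ 1 (mod 2).
  s_3 = 1 + 0 + 0 + 0 + 1 + 1 + 1 + 1 = 5 ≡ 1 (mod 2).
  s_4 = 1 + 0 + 1 + 0 + 0 + 1 + 1 + 1 = 5 ≡ 1 (mod 2).
s = (1, 1, 1, 1)^T — this equals column 15 of H (binary 1111), so error is at position 15.
Correct: flip bit 15 of r = 110110000110111 to get c = 110110000110110.


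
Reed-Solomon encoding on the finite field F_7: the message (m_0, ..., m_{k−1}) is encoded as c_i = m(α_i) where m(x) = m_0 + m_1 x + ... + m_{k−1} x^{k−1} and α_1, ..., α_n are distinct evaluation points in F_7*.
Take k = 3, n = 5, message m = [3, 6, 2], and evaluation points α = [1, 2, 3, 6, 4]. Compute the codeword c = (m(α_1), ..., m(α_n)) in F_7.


c = [4, 2, 4, 6, 3]

Message polynomial: m(x) = 3 + 6·x + 2·x^2 (mod 7).
For each evaluation point α_i, compute m(α_i) mod 7:
  α_1 = 1: Horner steps 2 → 1 → 4, so m(1) = 4.
  α_2 = 2: Horner steps 2 → 3 → 2, so m(2) = 2.
  α_3 = 3: Horner steps 2 → 5 → 4, so m(3) = 4.
  α_4 = 6: Horner steps 2 → 4 → 6, so m(6) = 6.
  α_5 = 4: Horner steps 2 → 0 → 3, so m(4) = 3.
Codeword c = [4, 2, 4, 6, 3] ∈ F_7^5.


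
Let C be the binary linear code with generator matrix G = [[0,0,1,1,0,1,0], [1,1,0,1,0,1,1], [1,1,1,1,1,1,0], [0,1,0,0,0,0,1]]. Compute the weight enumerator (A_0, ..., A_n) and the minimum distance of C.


Weight distribution: A_0 = 1, A_2 = 2, A_3 = 6, A_4 = 3, A_5 = 2, A_6 = 2. Minimum distance d = 2.

Enumerate all 2^4 = 16 messages m ∈ F_2^4.
For each, compute codeword c = mG in F_2^7, then tally its weight.
  m = 0000 → c = 0000000, weight = 0.
  m = 1000 → c = 0011010, weight = 3.
  m = 0100 → c = 1101011, weight = 5.
  m = 1100 → c = 1110001, weight = 4.
  m = 0010 → c = 1111110, weight = 6.
  m = 1010 → c = 1100100, weight = 3.
  m = 0110 → c = 0010101, weight = 3.
  m = 1110 → c = 0001111, weight = 4.
  m = 0001 → c = 0100001, weight = 2.
  m = 1001 → c = 0111011, weight = 5.
  m = 0101 → c = 1001010, weight = 3.
  m = 1101 → c = 1010000, weight = 2.
  m = 0011 → c = 1011111, weight = 6.
  m = 1011 → c = 1000101, weight = 3.
  m = 0111 → c = 0110100, weight = 3.
  m = 1111 → c = 0101110, weight = 4.
Tally weights:
  weight 0: 1 codewords.
  weight 2: 2 codewords.
  weight 3: 6 codewords.
  weight 4: 3 codewords.
  weight 5: 2 codewords.
  weight 6: 2 codewords.
Minimum distance d = smallest w > 0 with A_w > 0 = 2.
Sanity: Σ A_w = 16 = 2^4 = 16 ✓.


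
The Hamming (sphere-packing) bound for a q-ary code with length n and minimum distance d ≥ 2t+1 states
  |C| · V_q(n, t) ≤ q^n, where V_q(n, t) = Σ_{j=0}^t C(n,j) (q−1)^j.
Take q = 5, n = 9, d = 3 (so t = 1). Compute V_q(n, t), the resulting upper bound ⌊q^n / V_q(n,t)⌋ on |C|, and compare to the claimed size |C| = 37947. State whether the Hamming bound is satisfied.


V_q(n, t) = 37, q^n = 1953125, Hamming bound = 52787, |C| = 37947 ≤ bound (satisfied).

Step 1: Compute V_q(n, t) = Σ_{j=0}^1 C(n, j) (q−1)^j.
  j = 0: C(9,0)·(4)^0 = 1·1 = 1.
  j = 1: C(9,1)·(4)^1 = 9·4 = 36.
  V_q(n, t) = 1 + 36 = 37.
Step 2: q^n = 5^9 = 1953125.
Step 3: Hamming bound ⌊q^n / V_q(n,t)⌋ = ⌊1953125/37⌋ = 52787.
Step 4: Compare |C| = 37947 to 52787: satisfied.
The claimed |C| lies below the Hamming bound.


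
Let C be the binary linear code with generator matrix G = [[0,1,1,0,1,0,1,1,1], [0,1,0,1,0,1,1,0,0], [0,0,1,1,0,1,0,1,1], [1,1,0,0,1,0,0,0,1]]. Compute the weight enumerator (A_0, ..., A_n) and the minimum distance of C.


Weight distribution: A_0 = 1, A_1 = 1, A_3 = 1, A_4 = 3, A_5 = 5, A_6 = 4, A_7 = 1. Minimum distance d = 1.

Enumerate all 2^4 = 16 messages m ∈ F_2^4.
For each, compute codeword c = mG in F_2^9, then tally its weight.
  m = 0000 → c = 000000000, weight = 0.
  m = 1000 → c = 011010111, weight = 6.
  m = 0100 → c = 010101100, weight = 4.
  m = 1100 → c = 001111011, weight = 6.
  m = 0010 → c = 001101011, weight = 5.
  m = 1010 → c = 010111100, weight = 5.
  m = 0110 → c = 011000111, weight = 5.
  m = 1110 → c = 000010000, weight = 1.
  m = 0001 → c = 110010001, weight = 4.
  m = 1001 → c = 101000110, weight = 4.
  m = 0101 → c = 100111101, weight = 6.
  m = 1101 → c = 111101010, weight = 6.
  m = 0011 → c = 111111010, weight = 7.
  m = 1011 → c = 100101101, weight = 5.
  m = 0111 → c = 101010110, weight = 5.
  m = 1111 → c = 110000001, weight = 3.
Tally weights:
  weight 0: 1 codewords.
  weight 1: 1 codewords.
  weight 3: 1 codewords.
  weight 4: 3 codewords.
  weight 5: 5 codewords.
  weight 6: 4 codewords.
  weight 7: 1 codewords.
Minimum distance d = smallest w > 0 with A_w > 0 = 1.
Sanity: Σ A_w = 16 = 2^4 = 16 ✓.


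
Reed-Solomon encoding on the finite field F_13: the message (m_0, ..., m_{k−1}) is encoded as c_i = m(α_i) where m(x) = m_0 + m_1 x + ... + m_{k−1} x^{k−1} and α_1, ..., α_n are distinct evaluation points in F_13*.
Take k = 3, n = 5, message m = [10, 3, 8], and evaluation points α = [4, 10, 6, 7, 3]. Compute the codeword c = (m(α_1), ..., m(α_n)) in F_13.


c = [7, 8, 4, 7, 0]

Message polynomial: m(x) = 10 + 3·x + 8·x^2 (mod 13).
For each evaluation point α_i, compute m(α_i) mod 13:
  α_1 = 4: Horner steps 8 → 9 → 7, so m(4) = 7.
  α_2 = 10: Horner steps 8 → 5 → 8, so m(10) = 8.
  α_3 = 6: Horner steps 8 → 12 → 4, so m(6) = 4.
  α_4 = 7: Horner steps 8 → 7 → 7, so m(7) = 7.
  α_5 = 3: Horner steps 8 → 1 → 0, so m(3) = 0.
Codeword c = [7, 8, 4, 7, 0] ∈ F_13^5.


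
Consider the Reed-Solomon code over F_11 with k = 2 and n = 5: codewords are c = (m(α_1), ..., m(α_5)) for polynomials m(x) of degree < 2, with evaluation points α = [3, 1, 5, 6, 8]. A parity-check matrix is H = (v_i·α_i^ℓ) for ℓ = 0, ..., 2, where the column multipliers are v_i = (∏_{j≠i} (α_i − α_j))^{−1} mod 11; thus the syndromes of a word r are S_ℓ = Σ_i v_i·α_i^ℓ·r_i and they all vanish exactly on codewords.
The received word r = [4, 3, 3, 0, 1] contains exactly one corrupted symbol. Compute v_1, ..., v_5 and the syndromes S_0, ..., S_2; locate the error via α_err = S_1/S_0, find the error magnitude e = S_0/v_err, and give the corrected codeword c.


S = (10, 6, 8), error at position 3, error magnitude e = 9, c = [4, 3, 5, 0, 1].

Step 1: column multipliers v_i = (∏_{j≠i}(α_i − α_j))^{−1} mod 11.
  i = 1 (α = 3): (3−1)(3−5)(3−6)(3−8) = 2·(−2)·(−3)·(−5) = −60 ≡ 6, so v_1 = 6^{−1} = 2 (mod 11).
  i = 2 (α = 1): (1−3)(1−5)(1−6)(1−8) = (−2)·(−4)·(−5)·(−7) = 280 ≡ 5, so v_2 = 5^{−1} = 9 (mod 11).
  i = 3 (α = 5): (5−3)(5−1)(5−6)(5−8) = 2·4·(−1)·(−3) = 24 ≡ 2, so v_3 = 2^{−1} = 6 (mod 11).
  i = 4 (α = 6): (6−3)(6−1)(6−5)(6−8) = 3·5·1·(−2) = −30 ≡ 3, so v_4 = 3^{−1} = 4 (mod 11).
  i = 5 (α = 8): (8−3)(8−1)(8−5)(8−6) = 5·7·3·2 = 210 ≡ 1, so v_5 = 1^{−1} = 1 (mod 11).
  v = [2, 9, 6, 4, 1].
Step 2: syndromes of r = [4, 3, 3, 0, 1] (all sums mod 11).
  S_0 = Σ v_i r_i = 2·4 + 9·3 + 6·3 + 4·0 + 1·1 = 54 ≡ 10.
  S_1 = Σ v_i α_i r_i = 2·3·4 + 9·1·3 + 6·5·3 + 4·6·0 + 1·8·1 = 149 ≡ 6.
  α_i^2 mod 11 = [9, 1, 3, 3, 9].
  S_2 = Σ v_i α_i^2 r_i = 2·9·4 + 9·1·3 + 6·3·3 + 4·3·0 + 1·9·1 = 162 ≡ 8.
  S = (10, 6, 8) ≠ 0, so r is not a codeword (an error is present).
Step 3: locate the error. For a single error e at position i, S_ℓ = v_i·e·α_i^ℓ, so α_err = S_1/S_0.
  S_0^{−1} = 10^{−1} = 10 (mod 11), so α_err = 6·10 = 60 ≡ 5 = α_3. Error position i = 3.
  Consistency check: S_2/S_1 = 8·2 = 16 ≡ 5 = α_err ✓ (single-error assumption holds).
Step 4: error magnitude e = S_0/v_3 = S_0·∏_{j≠3}(α_3 − α_j) = 10·2 = 20 ≡ 9 (mod 11).
Step 5: correct position 3: c_3 = r_3 − e = 3 − 9 ≡ 5 (mod 11). Hence c = [4, 3, 5, 0, 1].
  Check: interpolating c through the α_i gives m(x) = 8 + 6·x (degree < 2) with m(α_i) = c_i for every i, so c is indeed a codeword.


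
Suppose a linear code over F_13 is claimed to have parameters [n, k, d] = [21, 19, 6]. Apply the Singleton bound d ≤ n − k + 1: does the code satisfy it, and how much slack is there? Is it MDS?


Singleton RHS = n − k + 1 = 3, slack = -3, bound violated (no such code; not MDS).

Singleton bound: d ≤ n − k + 1.
Here n = 21, k = 19, so n − k + 1 = 3.
Given d = 6, check d ≤ 3: NO.
Slack = (n − k + 1) − d = -3.
The slack is negative: d = 6 exceeds n − k + 1 = 3 by 3, so the Singleton bound is violated and no linear [21, 19, 6]_13 code can exist. In particular it is not MDS (MDS requires d = n − k + 1 exactly).
Description: the claimed parameters are [21, 19, 6]_13; such a code would be impossible (violates the Singleton bound).


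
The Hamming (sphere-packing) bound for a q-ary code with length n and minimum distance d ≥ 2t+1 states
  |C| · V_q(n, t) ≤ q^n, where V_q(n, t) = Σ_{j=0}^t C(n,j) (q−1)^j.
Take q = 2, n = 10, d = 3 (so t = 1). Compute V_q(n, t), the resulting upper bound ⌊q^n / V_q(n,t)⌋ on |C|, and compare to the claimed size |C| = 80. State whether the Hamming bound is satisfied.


V_q(n, t) = 11, q^n = 1024, Hamming bound = 93, |C| = 80 ≤ bound (satisfied).

Step 1: Compute V_q(n, t) = Σ_{j=0}^1 C(n, j) (q−1)^j.
  j = 0: C(10,0)·(1)^0 = 1·1 = 1.
  j = 1: C(10,1)·(1)^1 = 10·1 = 10.
  V_q(n, t) = 1 + 10 = 11.
Step 2: q^n = 2^10 = 1024.
Step 3: Hamming bound ⌊q^n / V_q(n,t)⌋ = ⌊1024/11⌋ = 93.
Step 4: Compare |C| = 80 to 93: satisfied.
The claimed |C| lies below the Hamming bound.


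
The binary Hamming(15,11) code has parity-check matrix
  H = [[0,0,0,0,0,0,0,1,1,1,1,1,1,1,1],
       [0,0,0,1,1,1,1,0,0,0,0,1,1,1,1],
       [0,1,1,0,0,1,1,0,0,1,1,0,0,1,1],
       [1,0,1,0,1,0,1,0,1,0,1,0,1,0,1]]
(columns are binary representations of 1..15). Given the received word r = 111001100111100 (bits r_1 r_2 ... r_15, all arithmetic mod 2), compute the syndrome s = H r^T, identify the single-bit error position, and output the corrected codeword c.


s = (0, 0, 0, 1)^T, error position = 1, corrected codeword c = 011001100111100

Compute s = H r^T mod 2 one row at a time:
  s_1 = 0 + 0 + 1 + 1 + 1 + 1 + 0 + 0 = 4 ≡ 0 (mod 2).
  s_2 = 0 + 0 + 1 + 1 + 1 + 1 + 0 + 0 = 4 ≡ 0 (mod 2).
  s_3 = 1 + 1 + 1 + 1 + 1 + 1 + 0 + 0 = 6 ≡ 0 (mod 2).
  s_4 = 1 + 1 + 0 + 1 + 0 + 1 + 1 + 0 = 5 ≡ 1 (mod 2).
s = (0, 0, 0, 1)^T — this equals column 1 of H (binary 0001), so error is at position 1.
Correct: flip bit 1 of r = 111001100111100 to get c = 011001100111100.


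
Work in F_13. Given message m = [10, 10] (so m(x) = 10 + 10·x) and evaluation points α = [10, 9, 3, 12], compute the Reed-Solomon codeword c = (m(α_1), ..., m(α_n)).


c = [6, 9, 1, 0]

Message polynomial: m(x) = 10 + 10·x (mod 13).
For each evaluation point α_i, compute m(α_i) mod 13:
  α_1 = 10: Horner steps 10 → 6, so m(10) = 6.
  α_2 = 9: Horner steps 10 → 9, so m(9) = 9.
  α_3 = 3: Horner steps 10 → 1, so m(3) = 1.
  α_4 = 12: Horner steps 10 → 0, so m(12) = 0.
Codeword c = [6, 9, 1, 0] ∈ F_13^4.


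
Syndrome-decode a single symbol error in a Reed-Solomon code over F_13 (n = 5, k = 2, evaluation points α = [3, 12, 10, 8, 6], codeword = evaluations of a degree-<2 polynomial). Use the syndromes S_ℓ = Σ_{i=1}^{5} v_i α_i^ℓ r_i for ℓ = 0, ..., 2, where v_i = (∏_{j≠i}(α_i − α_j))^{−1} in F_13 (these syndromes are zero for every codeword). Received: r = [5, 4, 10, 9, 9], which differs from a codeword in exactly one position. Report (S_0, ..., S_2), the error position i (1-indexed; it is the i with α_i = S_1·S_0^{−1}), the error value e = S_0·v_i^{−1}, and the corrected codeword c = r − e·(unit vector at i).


S = (3, 11, 10), error at position 4, error magnitude e = 6, c = [5, 4, 10, 3, 9].

Step 1: column multipliers v_i = (∏_{j≠i}(α_i − α_j))^{−1} mod 13.
  i = 1 (α = 3): (3−12)(3−10)(3−8)(3−6) = (−9)·(−7)·(−5)·(−3) = 945 ≡ 9, so v_1 = 9^{−1} = 3 (mod 13).
  i = 2 (α = 12): (12−3)(12−10)(12−8)(12−6) = 9·2·4·6 = 432 ≡ 3, so v_2 = 3^{−1} = 9 (mod 13).
  i = 3 (α = 10): (10−3)(10−12)(10−8)(10−6) = 7·(−2)·2·4 = −112 ≡ 5, so v_3 = 5^{−1} = 8 (mod 13).
  i = 4 (α = 8): (8−3)(8−12)(8−10)(8−6) = 5·(−4)·(−2)·2 = 80 ≡ 2, so v_4 = 2^{−1} = 7 (mod 13).
  i = 5 (α = 6): (6−3)(6−12)(6−10)(6−8) = 3·(−6)·(−4)·(−2) = −144 ≡ 12, so v_5 = 12^{−1} = 12 (mod 13).
  v = [3, 9, 8, 7, 12].
Step 2: syndromes of r = [5, 4, 10, 9, 9] (all sums mod 13).
  S_0 = Σ v_i r_i = 3·5 + 9·4 + 8·10 + 7·9 + 12·9 = 302 ≡ 3.
  S_1 = Σ v_i α_i r_i = 3·3·5 + 9·12·4 + 8·10·10 + 7·8·9 + 12·6·9 = 2429 ≡ 11.
  α_i^2 mod 13 = [9, 1, 9, 12, 10].
  S_2 = Σ v_i α_i^2 r_i = 3·9·5 + 9·1·4 + 8·9·10 + 7·12·9 + 12·10·9 = 2727 ≡ 10.
  S = (3, 11, 10) ≠ 0, so r is not a codeword (an error is present).
Step 3: locate the error. For a single error e at position i, S_ℓ = v_i·e·α_i^ℓ, so α_err = S_1/S_0.
  S_0^{−1} = 3^{−1} = 9 (mod 13), so α_err = 11·9 = 99 ≡ 8 = α_4. Error position i = 4.
  Consistency check: S_2/S_1 = 10·6 = 60 ≡ 8 = α_err ✓ (single-error assumption holds).
Step 4: error magnitude e = S_0/v_4 = S_0·∏_{j≠4}(α_4 − α_j) = 3·2 = 6 ≡ 6 (mod 13).
Step 5: correct position 4: c_4 = r_4 − e = 9 − 6 ≡ 3 (mod 13). Hence c = [5, 4, 10, 3, 9].
  Check: interpolating c through the α_i gives m(x) = 1 + 10·x (degree < 2) with m(α_i) = c_i for every i, so c is indeed a codeword.


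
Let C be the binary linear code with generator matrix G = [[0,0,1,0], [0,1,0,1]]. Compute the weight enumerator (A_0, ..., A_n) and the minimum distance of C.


Weight distribution: A_0 = 1, A_1 = 1, A_2 = 1, A_3 = 1. Minimum distance d = 1.

Enumerate all 2^2 = 4 messages m ∈ F_2^2.
For each, compute codeword c = mG in F_2^4, then tally its weight.
  m = 00 → c = 0000, weight = 0.
  m = 10 → c = 0010, weight = 1.
  m = 01 → c = 0101, weight = 2.
  m = 11 → c = 0111, weight = 3.
Tally weights:
  weight 0: 1 codewords.
  weight 1: 1 codewords.
  weight 2: 1 codewords.
  weight 3: 1 codewords.
Minimum distance d = smallest w > 0 with A_w > 0 = 1.
Sanity: Σ A_w = 4 = 2^2 = 4 ✓.


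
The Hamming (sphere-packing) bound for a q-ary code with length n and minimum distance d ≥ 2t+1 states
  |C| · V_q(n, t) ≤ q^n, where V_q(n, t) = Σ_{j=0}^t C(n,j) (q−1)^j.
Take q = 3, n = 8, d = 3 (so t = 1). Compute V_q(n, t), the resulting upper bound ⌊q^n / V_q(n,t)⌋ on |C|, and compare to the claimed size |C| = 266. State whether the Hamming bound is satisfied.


V_q(n, t) = 17, q^n = 6561, Hamming bound = 385, |C| = 266 ≤ bound (satisfied).

Step 1: Compute V_q(n, t) = Σ_{j=0}^1 C(n, j) (q−1)^j.
  j = 0: C(8,0)·(2)^0 = 1·1 = 1.
  j = 1: C(8,1)·(2)^1 = 8·2 = 16.
  V_q(n, t) = 1 + 16 = 17.
Step 2: q^n = 3^8 = 6561.
Step 3: Hamming bound ⌊q^n / V_q(n,t)⌋ = ⌊6561/17⌋ = 385.
Step 4: Compare |C| = 266 to 385: satisfied.
The claimed |C| lies below the Hamming bound.


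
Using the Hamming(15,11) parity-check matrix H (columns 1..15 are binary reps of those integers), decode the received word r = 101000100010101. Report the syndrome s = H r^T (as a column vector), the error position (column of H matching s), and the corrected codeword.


s = (1, 1, 0, 0)^T, error position = 12, corrected codeword c = 101000100011101

Compute s = H r^T mod 2 one row at a time:
  s_1 = 0 + 0 + 0 + 1 + 0 + 1 + 0 + 1 = 3 ≡ 1 (mod 2).
  s_2 = 0 + 0 + 0 + 1 + 0 + 1 + 0 + 1 = 3 ≡ 1 (mod 2).
  s_3 = 0 + 1 + 0 + 1 + 0 + 1 + 0 + 1 = 4 ≡ 0 (mod 2).
  s_4 = 1 + 1 + 0 + 1 + 0 + 1 + 1 + 1 = 6 ≡ 0 (mod 2).
s = (1, 1, 0, 0)^T — this equals column 12 of H (binary 1100), so error is at position 12.
Correct: flip bit 12 of r = 101000100010101 to get c = 101000100011101.


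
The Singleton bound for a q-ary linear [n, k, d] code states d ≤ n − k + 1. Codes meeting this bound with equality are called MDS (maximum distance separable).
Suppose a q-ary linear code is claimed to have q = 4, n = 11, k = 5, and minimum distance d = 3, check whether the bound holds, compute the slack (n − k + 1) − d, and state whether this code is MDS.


Singleton RHS = n − k + 1 = 7, slack = 4, bound satisfied, not MDS.

Singleton bound: d ≤ n − k + 1.
Here n = 11, k = 5, so n − k + 1 = 7.
Given d = 3, check d ≤ 7: YES.
Slack = (n − k + 1) − d = 4.
The code is NOT MDS (slack = 4 > 0).
Description: the claimed parameters are [11, 5, 3]_4; such a code would be non-MDS.


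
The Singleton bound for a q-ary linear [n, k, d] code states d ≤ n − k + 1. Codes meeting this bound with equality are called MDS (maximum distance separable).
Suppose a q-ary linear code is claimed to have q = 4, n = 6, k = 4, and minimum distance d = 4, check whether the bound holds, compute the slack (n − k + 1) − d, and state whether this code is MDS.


Singleton RHS = n − k + 1 = 3, slack = -1, bound violated (no such code; not MDS).

Singleton bound: d ≤ n − k + 1.
Here n = 6, k = 4, so n − k + 1 = 3.
Given d = 4, check d ≤ 3: NO.
Slack = (n − k + 1) − d = -1.
The slack is negative: d = 4 exceeds n − k + 1 = 3 by 1, so the Singleton bound is violated and no linear [6, 4, 4]_4 code can exist. In particular it is not MDS (MDS requires d = n − k + 1 exactly).
Description: the claimed parameters are [6, 4, 4]_4; such a code would be impossible (violates the Singleton bound).


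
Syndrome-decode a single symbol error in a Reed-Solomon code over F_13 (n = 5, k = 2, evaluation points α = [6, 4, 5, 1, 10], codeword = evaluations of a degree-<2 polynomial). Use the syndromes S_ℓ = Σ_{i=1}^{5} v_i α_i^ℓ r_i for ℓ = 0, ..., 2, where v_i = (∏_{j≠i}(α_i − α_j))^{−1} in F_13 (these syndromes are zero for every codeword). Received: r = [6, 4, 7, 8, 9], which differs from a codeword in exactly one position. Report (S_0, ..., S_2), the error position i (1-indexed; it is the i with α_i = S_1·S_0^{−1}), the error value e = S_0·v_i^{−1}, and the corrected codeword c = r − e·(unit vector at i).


S = (4, 11, 1), error at position 1, error magnitude e = 9, c = [10, 4, 7, 8, 9].

Step 1: column multipliers v_i = (∏_{j≠i}(α_i − α_j))^{−1} mod 13.
  i = 1 (α = 6): (6−4)(6−5)(6−1)(6−10) = 2·1·5·(−4) = −40 ≡ 12, so v_1 = 12^{−1} = 12 (mod 13).
  i = 2 (α = 4): (4−6)(4−5)(4−1)(4−10) = (−2)·(−1)·3·(−6) = −36 ≡ 3, so v_2 = 3^{−1} = 9 (mod 13).
  i = 3 (α = 5): (5−6)(5−4)(5−1)(5−10) = (−1)·1·4·(−5) = 20 ≡ 7, so v_3 = 7^{−1} = 2 (mod 13).
  i = 4 (α = 1): (1−6)(1−4)(1−5)(1−10) = (−5)·(−3)·(−4)·(−9) = 540 ≡ 7, so v_4 = 7^{−1} = 2 (mod 13).
  i = 5 (α = 10): (10−6)(10−4)(10−5)(10−1) = 4·6·5·9 = 1080 ≡ 1, so v_5 = 1^{−1} = 1 (mod 13).
  v = [12, 9, 2, 2, 1].
Step 2: syndromes of r = [6, 4, 7, 8, 9] (all sums mod 13).
  S_0 = Σ v_i r_i = 12·6 + 9·4 + 2·7 + 2·8 + 1·9 = 147 ≡ 4.
  S_1 = Σ v_i α_i r_i = 12·6·6 + 9·4·4 + 2·5·7 + 2·1·8 + 1·10·9 = 752 ≡ 11.
  α_i^2 mod 13 = [10, 3, 12, 1, 9].
  S_2 = Σ v_i α_i^2 r_i = 12·10·6 + 9·3·4 + 2·12·7 + 2·1·8 + 1·9·9 = 1093 ≡ 1.
  S = (4, 11, 1) ≠ 0, so r is not a codeword (an error is present).
Step 3: locate the error. For a single error e at position i, S_ℓ = v_i·e·α_i^ℓ, so α_err = S_1/S_0.
  S_0^{−1} = 4^{−1} = 10 (mod 13), so α_err = 11·10 = 110 ≡ 6 = α_1. Error position i = 1.
  Consistency check: S_2/S_1 = 1·6 = 6 ≡ 6 = α_err ✓ (single-error assumption holds).
Step 4: error magnitude e = S_0/v_1 = S_0·∏_{j≠1}(α_1 − α_j) = 4·12 = 48 ≡ 9 (mod 13).
Step 5: correct position 1: c_1 = r_1 − e = 6 − 9 ≡ 10 (mod 13). Hence c = [10, 4, 7, 8, 9].
  Check: interpolating c through the α_i gives m(x) = 5 + 3·x (degree < 2) with m(α_i) = c_i for every i, so c is indeed a codeword.
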